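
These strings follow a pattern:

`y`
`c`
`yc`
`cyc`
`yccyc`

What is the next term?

This is a Fibonacci-style word recurrence s(k) = s(k−2)·s(k−1): e.g. y·c = yc.
The next term joins cyc and yccyc.

cycyccyc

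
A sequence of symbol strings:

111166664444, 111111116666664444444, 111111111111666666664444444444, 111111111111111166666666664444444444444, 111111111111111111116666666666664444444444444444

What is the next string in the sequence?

111111111111111111111111666666666666664444444444444444444

Term n consists of 4n 1's, followed by 2n+2 6's, followed by 3n+1 4's (n = 1, 2, …).
Setting n = 6 gives 24, 14, 19 characters in each block.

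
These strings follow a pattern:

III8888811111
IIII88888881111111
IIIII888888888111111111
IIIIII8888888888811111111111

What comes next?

IIIIIII88888888888881111111111111

The n-th term is n+2 I's then 2n+3 8's then 2n+3 1's (n = 1, 2, …).
At n = 5 the blocks have lengths 7, 13, 13.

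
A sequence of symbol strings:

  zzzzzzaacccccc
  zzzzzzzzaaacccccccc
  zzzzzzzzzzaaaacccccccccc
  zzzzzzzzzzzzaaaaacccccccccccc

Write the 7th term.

zzzzzzzzzzzzzzzzzzaaaaaaaacccccccccccccccccc

The n-th term is 2n z's then n-1 a's then 2n c's, where the shown terms are n = 3, 4, 5, 6.
At n = 9 the blocks have lengths 18, 8, 18.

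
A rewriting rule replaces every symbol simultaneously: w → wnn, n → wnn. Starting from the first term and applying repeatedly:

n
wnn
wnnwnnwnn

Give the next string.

wnnwnnwnnwnnwnnwnnwnnwnnwnn

Expanding wnnwnnwnn: w→wnn, n→wnn, n→wnn, w→wnn, n→wnn, n→wnn, w→wnn, n→wnn, n→wnn. Concatenated: wnn wnn wnn wnn wnn wnn wnn wnn wnn.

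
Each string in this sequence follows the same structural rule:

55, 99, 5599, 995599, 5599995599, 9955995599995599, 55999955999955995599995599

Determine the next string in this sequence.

From term 3 onward, concatenate the second-to-last term with the last: 55·99 = 5599, 99·5599 = 995599, …
The next term joins 9955995599995599 and 55999955999955995599995599.

995599559999559955999955999955995599995599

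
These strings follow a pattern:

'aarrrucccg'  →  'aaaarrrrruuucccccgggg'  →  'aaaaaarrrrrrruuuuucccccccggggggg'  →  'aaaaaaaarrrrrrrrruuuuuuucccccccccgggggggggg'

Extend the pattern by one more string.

aaaaaaaaaarrrrrrrrrrruuuuuuuuucccccccccccggggggggggggg

Term n consists of 2n a's, followed by 2n+1 r's, followed by 2n-1 u's, followed by 2n+1 c's, followed by 3n-2 g's (n = 1, 2, …).
For the next term, n = 5, so the run lengths are 10, 11, 9, 11, 13.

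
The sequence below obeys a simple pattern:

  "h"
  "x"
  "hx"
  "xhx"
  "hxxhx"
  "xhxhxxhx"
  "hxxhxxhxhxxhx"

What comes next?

xhxhxxhxhxxhxxhxhxxhx

Each term (from the third on) is the two preceding terms concatenated in order: term 3 = h·x = hx.
The next term joins xhxhxxhx and hxxhxxhxhxxhx.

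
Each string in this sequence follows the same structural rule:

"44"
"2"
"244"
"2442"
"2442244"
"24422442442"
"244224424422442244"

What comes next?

24422442442244224424422442442

Each term (from the third on) is the previous term followed by the one before it: term 3 = 2·44 = 244.
So term 8 is 244224424422442244·24422442442.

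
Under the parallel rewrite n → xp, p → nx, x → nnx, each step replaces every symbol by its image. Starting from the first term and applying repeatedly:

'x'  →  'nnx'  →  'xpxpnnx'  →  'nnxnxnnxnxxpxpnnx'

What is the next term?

Rewriting the 17 symbols of nnxnxnnxnxxpxpnnx one by one yields xp xp nnx xp nnx xp xp nnx xp nnx nnx nx nnx nx xp xp nnx; concatenated:

xpxpnnxxpnnxxpxpnnxxpnnxnnxnxnnxnxxpxpnnx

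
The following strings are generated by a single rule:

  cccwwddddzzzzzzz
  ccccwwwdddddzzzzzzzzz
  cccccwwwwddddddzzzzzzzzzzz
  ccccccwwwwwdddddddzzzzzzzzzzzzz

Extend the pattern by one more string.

cccccccwwwwwwddddddddzzzzzzzzzzzzzzz

The n-th term is n c's then n-1 w's then n+1 d's then 2n+1 z's, where the shown terms are n = 3, 4, 5, 6.
For the next term, n = 7, so the run lengths are 7, 6, 8, 15.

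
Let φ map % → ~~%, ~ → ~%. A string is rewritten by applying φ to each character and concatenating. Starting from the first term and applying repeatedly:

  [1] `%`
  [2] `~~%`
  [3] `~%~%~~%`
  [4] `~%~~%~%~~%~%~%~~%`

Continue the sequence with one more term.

~%~~%~%~%~~%~%~~%~%~%~~%~%~~%~%~~%~%~%~~%

Applying the rule to each of the 17 symbols of ~%~~%~%~~%~%~%~~% gives the pieces ~% ~~% ~% ~% ~~% ~% ~~% ~% ~% ~~% ~% ~~% ~% ~~% ~% ~% ~~%, which concatenate to the answer.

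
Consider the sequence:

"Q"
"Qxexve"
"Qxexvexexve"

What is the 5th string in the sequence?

The strings grow by a fixed suffix xexve each time.
From Qxexvexexve, 2 further steps: Qxexvexexve → Qxexvexexvexexve → (answer).

Qxexvexexvexexvexexve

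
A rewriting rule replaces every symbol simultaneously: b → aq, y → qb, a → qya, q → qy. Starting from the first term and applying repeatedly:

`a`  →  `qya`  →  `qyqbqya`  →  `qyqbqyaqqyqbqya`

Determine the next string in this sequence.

Applying the rule to each of the 15 symbols of qyqbqyaqqyqbqya gives the pieces qy qb qy aq qy qb qya qy qy qb qy aq qy qb qya, which concatenate to the answer.

qyqbqyaqqyqbqyaqyqyqbqyaqqyqbqya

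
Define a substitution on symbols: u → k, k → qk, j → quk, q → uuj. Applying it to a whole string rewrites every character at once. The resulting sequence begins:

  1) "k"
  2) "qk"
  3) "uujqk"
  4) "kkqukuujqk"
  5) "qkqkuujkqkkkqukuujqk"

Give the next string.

uujqkuujqkkkqukqkuujqkqkqkuujkqkkkqukuujqk

φ(qkqkuujkqkkkqukuujqk) expands symbol-by-symbol to uuj qk uuj qk k k quk qk uuj qk qk qk uuj k qk k k quk uuj qk; joining the 20 pieces gives the next term.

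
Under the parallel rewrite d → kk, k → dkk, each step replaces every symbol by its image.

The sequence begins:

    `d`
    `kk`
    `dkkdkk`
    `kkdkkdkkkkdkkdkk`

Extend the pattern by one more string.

Rewriting the 16 symbols of kkdkkdkkkkdkkdkk one by one yields dkk dkk kk dkk dkk kk dkk dkk dkk dkk kk dkk dkk kk dkk dkk; concatenated:

dkkdkkkkdkkdkkkkdkkdkkdkkdkkkkdkkdkkkkdkkdkk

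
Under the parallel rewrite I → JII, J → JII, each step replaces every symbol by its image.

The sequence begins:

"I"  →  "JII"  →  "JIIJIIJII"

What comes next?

Apply φ to JIIJIIJII symbol by symbol: J→JII, I→JII, I→JII, J→JII, I→JII, I→JII, J→JII, I→JII, I→JII; joined: JII JII JII JII JII JII JII JII JII.

JIIJIIJIIJIIJIIJIIJIIJIIJII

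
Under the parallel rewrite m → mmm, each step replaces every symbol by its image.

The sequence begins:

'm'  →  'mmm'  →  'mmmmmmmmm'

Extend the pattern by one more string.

mmmmmmmmmmmmmmmmmmmmmmmmmmm

Rewriting each symbol of mmmmmmmmm: m→mmm, m→mmm, m→mmm, m→mmm, m→mmm, m→mmm, m→mmm, m→mmm, m→mmm, which concatenates to mmm mmm mmm mmm mmm mmm mmm mmm mmm.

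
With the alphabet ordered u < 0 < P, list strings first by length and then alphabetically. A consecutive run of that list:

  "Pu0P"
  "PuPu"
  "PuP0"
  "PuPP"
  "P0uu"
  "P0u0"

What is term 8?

Continuing the enumeration 2 steps past P0u0: P0u0 → P0uP → (answer).

P00u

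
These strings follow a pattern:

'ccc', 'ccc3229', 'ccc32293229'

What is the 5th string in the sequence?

Each term is the previous one with 3229 appended.
From ccc32293229, 2 further steps: ccc32293229 → ccc322932293229 → (answer).

ccc3229322932293229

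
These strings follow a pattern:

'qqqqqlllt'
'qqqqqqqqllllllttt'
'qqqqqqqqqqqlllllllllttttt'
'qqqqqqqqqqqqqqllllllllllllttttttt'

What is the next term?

qqqqqqqqqqqqqqqqqlllllllllllllllttttttttt

The n-th term is 3n+2 q's then 3n l's then 2n-1 t's (n = 1, 2, …).
For the next term, n = 5, so the run lengths are 17, 15, 9.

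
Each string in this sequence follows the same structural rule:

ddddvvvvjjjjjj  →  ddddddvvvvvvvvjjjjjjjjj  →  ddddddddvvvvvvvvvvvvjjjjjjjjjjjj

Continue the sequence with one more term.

ddddddddddvvvvvvvvvvvvvvvvjjjjjjjjjjjjjjj

Reading off run lengths: d runs 4, 6, 8; v runs 4, 8, 12; j runs 6, 9, 12 — each is linear in n (n = 1, 2, …).
Setting n = 4 gives 10, 16, 15 characters in each block.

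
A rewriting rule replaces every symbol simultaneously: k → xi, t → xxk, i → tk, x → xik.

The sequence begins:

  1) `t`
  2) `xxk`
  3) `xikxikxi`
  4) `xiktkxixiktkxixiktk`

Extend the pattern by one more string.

xiktkxixxkxixiktkxiktkxixxkxixiktkxiktkxixxkxi

φ(xiktkxixiktkxixiktk) expands symbol-by-symbol to xik tk xi xxk xi xik tk xik tk xi xxk xi xik tk xik tk xi xxk xi; joining the 19 pieces gives the next term.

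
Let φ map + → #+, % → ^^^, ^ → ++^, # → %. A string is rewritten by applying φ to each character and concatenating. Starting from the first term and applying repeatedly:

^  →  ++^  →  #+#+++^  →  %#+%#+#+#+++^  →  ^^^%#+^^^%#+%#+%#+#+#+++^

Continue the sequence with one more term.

++^++^++^^^^%#+++^++^++^^^^%#+^^^%#+^^^%#+%#+%#+#+#+++^

φ(^^^%#+^^^%#+%#+%#+#+#+++^) expands symbol-by-symbol to ++^ ++^ ++^ ^^^ % #+ ++^ ++^ ++^ ^^^ % #+ ^^^ % #+ ^^^ % #+ % #+ % #+ #+ #+ ++^; joining the 25 pieces gives the next term.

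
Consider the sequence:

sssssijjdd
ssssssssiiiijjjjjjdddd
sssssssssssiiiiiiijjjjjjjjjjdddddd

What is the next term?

ssssssssssssssiiiiiiiiiijjjjjjjjjjjjjjdddddddd

The n-th term is 3n+2 s's then 3n-2 i's then 4n-2 j's then 2n d's (n = 1, 2, …).
Setting n = 4 gives 14, 10, 14, 8 characters in each block.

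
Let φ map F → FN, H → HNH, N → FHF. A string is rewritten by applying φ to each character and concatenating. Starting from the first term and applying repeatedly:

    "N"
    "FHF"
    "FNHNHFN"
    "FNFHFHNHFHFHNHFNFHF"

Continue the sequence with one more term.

FNFHFFNHNHFNHNHFHFHNHFNHNHFNHNHFHFHNHFNFHFFNHNHFN

Replace each of the 19 characters of FNFHFHNHFHFHNHFNFHF in place — FN FHF FN HNH FN HNH FHF HNH FN HNH FN HNH FHF HNH FN FHF FN HNH FN — and concatenate.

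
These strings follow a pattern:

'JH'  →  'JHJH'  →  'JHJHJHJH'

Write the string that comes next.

Every step duplicates the string.
Doubling JHJHJHJH:

JHJHJHJHJHJHJHJH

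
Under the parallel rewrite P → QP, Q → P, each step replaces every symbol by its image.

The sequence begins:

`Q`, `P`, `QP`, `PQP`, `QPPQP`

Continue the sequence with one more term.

Expanding QPPQP: Q→P, P→QP, P→QP, Q→P, P→QP. Concatenated: P QP QP P QP.

PQPQPPQP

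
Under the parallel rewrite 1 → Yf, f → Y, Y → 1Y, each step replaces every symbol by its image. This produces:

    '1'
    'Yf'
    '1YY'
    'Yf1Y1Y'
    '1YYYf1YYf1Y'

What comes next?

Yf1Y1Y1YYYf1Y1YYYf1Y

Rewriting each symbol of 1YYYf1YYf1Y: 1→Yf, Y→1Y, Y→1Y, Y→1Y, f→Y, 1→Yf, Y→1Y, Y→1Y, f→Y, 1→Yf, Y→1Y, which concatenates to Yf 1Y 1Y 1Y Y Yf 1Y 1Y Y Yf 1Y.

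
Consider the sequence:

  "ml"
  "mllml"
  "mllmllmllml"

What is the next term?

s(k+1) = s(k)·l·s(k) — each term doubles the last with 'l' between the halves.
Doubling mllmllmllml with 'l' between the halves:

mllmllmllmllmllmllmllml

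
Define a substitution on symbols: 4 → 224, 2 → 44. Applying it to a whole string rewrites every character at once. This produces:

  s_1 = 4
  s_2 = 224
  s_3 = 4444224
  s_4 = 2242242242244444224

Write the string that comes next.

44442244444224444422444442242242242242244444224

Replace each of the 19 characters of 2242242242244444224 in place — 44 44 224 44 44 224 44 44 224 44 44 224 224 224 224 224 44 44 224 — and concatenate.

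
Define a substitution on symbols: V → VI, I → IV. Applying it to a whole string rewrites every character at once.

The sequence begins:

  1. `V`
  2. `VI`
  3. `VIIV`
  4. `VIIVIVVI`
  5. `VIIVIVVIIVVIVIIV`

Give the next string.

VIIVIVVIIVVIVIIVIVVIVIIVVIIVIVVI

Applying the rule to each of the 16 symbols of VIIVIVVIIVVIVIIV gives the pieces VI IV IV VI IV VI VI IV IV VI VI IV VI IV IV VI, which concatenate to the answer.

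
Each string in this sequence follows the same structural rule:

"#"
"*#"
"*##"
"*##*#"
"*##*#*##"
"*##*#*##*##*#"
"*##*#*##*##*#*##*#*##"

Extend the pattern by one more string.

*##*#*##*##*#*##*#*##*##*#*##*##*#

This is a Fibonacci-style word recurrence s(k) = s(k−1)·s(k−2): e.g. *#·# = *##.
Continuing: *##*#*##*##*#*##*#*## · *##*#*##*##*# gives term 8.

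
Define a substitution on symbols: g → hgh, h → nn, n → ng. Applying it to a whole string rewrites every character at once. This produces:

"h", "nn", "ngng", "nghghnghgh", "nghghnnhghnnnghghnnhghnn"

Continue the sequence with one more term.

Rewriting the 24 symbols of nghghnnhghnnnghghnnhghnn one by one yields ng hgh nn hgh nn ng ng nn hgh nn ng ng ng hgh nn hgh nn ng ng nn hgh nn ng ng; concatenated:

nghghnnhghnnngngnnhghnnngngnghghnnhghnnngngnnhghnnngng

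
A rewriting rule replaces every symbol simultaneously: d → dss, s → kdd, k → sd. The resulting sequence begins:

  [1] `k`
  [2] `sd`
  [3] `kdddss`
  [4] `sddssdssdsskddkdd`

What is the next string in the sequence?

kdddssdsskddkdddsskddkdddsskddkddsddssdsssddssdss

Replace each of the 17 characters of sddssdssdsskddkdd in place — kdd dss dss kdd kdd dss kdd kdd dss kdd kdd sd dss dss sd dss dss — and concatenate.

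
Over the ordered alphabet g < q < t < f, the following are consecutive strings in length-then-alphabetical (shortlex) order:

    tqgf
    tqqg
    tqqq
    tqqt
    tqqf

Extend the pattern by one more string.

Treat tqqf as a base-4 numeral over the given alphabet and add one, carrying through any trailing f's.

tqtg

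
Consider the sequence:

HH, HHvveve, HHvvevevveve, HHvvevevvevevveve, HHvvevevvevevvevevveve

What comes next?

Each term is the previous one with vveve appended.
So the next term is HHvvevevvevevvevevveve·vveve.

HHvvevevvevevvevevvevevveve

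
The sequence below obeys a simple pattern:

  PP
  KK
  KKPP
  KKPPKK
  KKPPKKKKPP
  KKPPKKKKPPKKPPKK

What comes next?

This is a Fibonacci-style word recurrence s(k) = s(k−1)·s(k−2): e.g. KK·PP = KKPP.
Continuing: KKPPKKKKPPKKPPKK · KKPPKKKKPP gives term 7.

KKPPKKKKPPKKPPKKKKPPKKKKPP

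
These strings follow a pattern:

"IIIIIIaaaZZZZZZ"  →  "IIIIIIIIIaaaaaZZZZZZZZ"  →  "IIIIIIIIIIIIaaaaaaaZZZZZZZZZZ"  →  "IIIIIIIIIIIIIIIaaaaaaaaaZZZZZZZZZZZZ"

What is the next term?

IIIIIIIIIIIIIIIIIIaaaaaaaaaaaZZZZZZZZZZZZZZ

Each string has the form I^{3n} a^{2n-1} Z^{2n+2}, where the shown terms are n = 2, 3, 4, 5.
For the next term, n = 6, so the run lengths are 18, 11, 14.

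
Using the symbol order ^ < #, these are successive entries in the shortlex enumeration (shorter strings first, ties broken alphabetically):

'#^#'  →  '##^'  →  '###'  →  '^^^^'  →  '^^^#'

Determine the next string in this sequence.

Treat ^^^# as a base-2 numeral over the given alphabet and add one, carrying through any trailing #'s.

^^#^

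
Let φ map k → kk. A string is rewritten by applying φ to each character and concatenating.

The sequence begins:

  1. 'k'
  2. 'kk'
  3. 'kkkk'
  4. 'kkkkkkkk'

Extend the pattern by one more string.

kkkkkkkkkkkkkkkk

Expanding kkkkkkkk: k→kk, k→kk, k→kk, k→kk, k→kk, k→kk, k→kk, k→kk. Concatenated: kk kk kk kk kk kk kk kk.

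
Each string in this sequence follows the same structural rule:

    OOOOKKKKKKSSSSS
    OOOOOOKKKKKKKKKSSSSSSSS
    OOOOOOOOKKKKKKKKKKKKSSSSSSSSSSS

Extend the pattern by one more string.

Term n consists of 2n O's, followed by 3n K's, followed by 3n-1 S's, where the shown terms are n = 2, 3, 4.
At n = 5 the blocks have lengths 10, 15, 14.

OOOOOOOOOOKKKKKKKKKKKKKKKSSSSSSSSSSSSSS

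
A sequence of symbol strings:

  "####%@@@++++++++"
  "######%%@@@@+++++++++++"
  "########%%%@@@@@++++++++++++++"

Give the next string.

The n-th term is 2n #'s then n-1 %'s then n+1 @'s then 3n+2 +'s, where the shown terms are n = 2, 3, 4.
At n = 5 the blocks have lengths 10, 4, 6, 17.

##########%%%%@@@@@@+++++++++++++++++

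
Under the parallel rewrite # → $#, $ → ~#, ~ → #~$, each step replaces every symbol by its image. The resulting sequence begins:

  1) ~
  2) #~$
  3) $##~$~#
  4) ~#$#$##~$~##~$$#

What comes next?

Applying the rule to each of the 16 symbols of ~#$#$##~$~##~$$# gives the pieces #~$ $# ~# $# ~# $# $# #~$ ~# #~$ $# $# #~$ ~# ~# $#, which concatenate to the answer.

#~$$#~#$#~#$#$##~$~##~$$#$##~$~#~#$#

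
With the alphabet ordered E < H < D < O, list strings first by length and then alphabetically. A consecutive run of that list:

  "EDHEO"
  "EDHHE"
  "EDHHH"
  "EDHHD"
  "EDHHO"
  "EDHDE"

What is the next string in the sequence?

EDHDH

Treat EDHDE as a base-4 numeral over the given alphabet and add one, carrying through any trailing O's.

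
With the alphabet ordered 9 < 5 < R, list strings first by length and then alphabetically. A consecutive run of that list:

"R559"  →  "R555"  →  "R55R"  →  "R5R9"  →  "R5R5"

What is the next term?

The successor of R5R5 increments the rightmost position that isn't already R and resets every position after it to 9.

R5RR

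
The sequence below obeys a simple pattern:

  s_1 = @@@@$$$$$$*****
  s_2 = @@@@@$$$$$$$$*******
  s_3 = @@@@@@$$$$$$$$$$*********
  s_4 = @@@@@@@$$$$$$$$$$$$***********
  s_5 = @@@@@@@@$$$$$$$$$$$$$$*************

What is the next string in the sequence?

The n-th term is n+1 @'s then 2n $'s then 2n-1 *'s, where the shown terms are n = 3, 4, 5, 6, 7.
Setting n = 8 gives 9, 16, 15 characters in each block.

@@@@@@@@@$$$$$$$$$$$$$$$$***************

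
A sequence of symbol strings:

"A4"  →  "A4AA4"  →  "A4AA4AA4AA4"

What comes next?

Each string is two copies of the previous one joined by 'A'.
Doubling A4AA4AA4AA4 with 'A' between the halves:

A4AA4AA4AA4AA4AA4AA4AA4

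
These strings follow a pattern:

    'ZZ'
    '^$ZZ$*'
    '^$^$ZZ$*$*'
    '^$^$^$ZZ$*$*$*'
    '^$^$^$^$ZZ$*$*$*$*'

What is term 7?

Every step adds ^$ to the front and $* to the end of the previous string.
From ^$^$^$^$ZZ$*$*$*$*, 2 further steps: ^$^$^$^$ZZ$*$*$*$* → ^$^$^$^$^$ZZ$*$*$*$*$* → (answer).

^$^$^$^$^$^$ZZ$*$*$*$*$*$*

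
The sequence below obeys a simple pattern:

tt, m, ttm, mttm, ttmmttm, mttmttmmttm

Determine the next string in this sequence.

This is a Fibonacci-style word recurrence s(k) = s(k−2)·s(k−1): e.g. tt·m = ttm.
The next term joins ttmmttm and mttmttmmttm.

ttmmttmmttmttmmttm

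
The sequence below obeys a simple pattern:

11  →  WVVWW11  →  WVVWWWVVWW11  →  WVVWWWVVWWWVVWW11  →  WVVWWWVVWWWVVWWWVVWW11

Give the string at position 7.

The strings grow by a fixed prefix WVVWW each time.
From WVVWWWVVWWWVVWWWVVWW11, 2 further steps: WVVWWWVVWWWVVWWWVVWW11 → WVVWWWVVWWWVVWWWVVWWWVVWW11 → (answer).

WVVWWWVVWWWVVWWWVVWWWVVWWWVVWW11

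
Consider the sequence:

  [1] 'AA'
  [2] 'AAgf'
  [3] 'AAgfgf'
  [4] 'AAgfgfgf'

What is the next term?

AAgfgfgfgf

Each term is the previous one with gf appended.
So the next term is AAgfgfgf·gf.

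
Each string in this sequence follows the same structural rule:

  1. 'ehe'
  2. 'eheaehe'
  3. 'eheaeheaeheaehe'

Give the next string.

s(k+1) = s(k)·a·s(k) — each term doubles the last with 'a' between the halves.
One more doubling of eheaeheaeheaehe gives the answer.

eheaeheaeheaeheaeheaeheaeheaehe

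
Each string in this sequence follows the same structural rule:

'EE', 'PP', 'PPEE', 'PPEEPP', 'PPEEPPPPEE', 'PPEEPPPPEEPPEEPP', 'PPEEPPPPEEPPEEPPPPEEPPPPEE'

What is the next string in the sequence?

From term 3 onward, concatenate the last term with the second-to-last: PP·EE = PPEE, PPEE·PP = PPEEPP, …
The next term joins PPEEPPPPEEPPEEPPPPEEPPPPEE and PPEEPPPPEEPPEEPP.

PPEEPPPPEEPPEEPPPPEEPPPPEEPPEEPPPPEEPPEEPP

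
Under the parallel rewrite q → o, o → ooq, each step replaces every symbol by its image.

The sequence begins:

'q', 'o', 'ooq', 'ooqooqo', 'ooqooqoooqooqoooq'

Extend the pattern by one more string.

Rewriting the 17 symbols of ooqooqoooqooqoooq one by one yields ooq ooq o ooq ooq o ooq ooq ooq o ooq ooq o ooq ooq ooq o; concatenated:

ooqooqoooqooqoooqooqooqoooqooqoooqooqooqo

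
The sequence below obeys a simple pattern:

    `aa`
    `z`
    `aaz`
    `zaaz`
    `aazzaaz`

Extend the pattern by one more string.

zaazaazzaaz

This is a Fibonacci-style word recurrence s(k) = s(k−2)·s(k−1): e.g. aa·z = aaz.
So term 6 is zaaz·aazzaaz.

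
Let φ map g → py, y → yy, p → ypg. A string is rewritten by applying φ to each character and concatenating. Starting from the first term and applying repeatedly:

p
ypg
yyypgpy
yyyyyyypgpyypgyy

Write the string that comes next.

φ(yyyyyyypgpyypgyy) expands symbol-by-symbol to yy yy yy yy yy yy yy ypg py ypg yy yy ypg py yy yy; joining the 16 pieces gives the next term.

yyyyyyyyyyyyyyypgpyypgyyyyypgpyyyyy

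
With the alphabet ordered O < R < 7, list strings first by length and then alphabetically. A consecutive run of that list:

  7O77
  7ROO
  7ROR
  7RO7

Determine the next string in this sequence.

The successor of 7RO7 increments the rightmost position that isn't already 7 and resets every position after it to O.

7RRO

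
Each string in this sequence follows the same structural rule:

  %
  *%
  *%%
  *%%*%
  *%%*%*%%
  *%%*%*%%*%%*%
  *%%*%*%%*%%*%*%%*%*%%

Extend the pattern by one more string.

From term 3 onward, concatenate the last term with the second-to-last: *%·% = *%%, *%%·*% = *%%*%, …
The next term joins *%%*%*%%*%%*%*%%*%*%% and *%%*%*%%*%%*%.

*%%*%*%%*%%*%*%%*%*%%*%%*%*%%*%%*%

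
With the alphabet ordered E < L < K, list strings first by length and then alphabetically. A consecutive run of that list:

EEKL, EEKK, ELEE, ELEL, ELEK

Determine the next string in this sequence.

Treat ELEK as a base-3 numeral over the given alphabet and add one, carrying through any trailing K's.

ELLE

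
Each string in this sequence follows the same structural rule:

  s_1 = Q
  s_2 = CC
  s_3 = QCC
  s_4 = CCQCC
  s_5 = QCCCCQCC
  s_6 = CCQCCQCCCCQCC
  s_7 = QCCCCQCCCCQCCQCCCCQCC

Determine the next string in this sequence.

From term 3 onward, concatenate the second-to-last term with the last: Q·CC = QCC, CC·QCC = CCQCC, …
So term 8 is CCQCCQCCCCQCC·QCCCCQCCCCQCCQCCCCQCC.

CCQCCQCCCCQCCQCCCCQCCCCQCCQCCCCQCC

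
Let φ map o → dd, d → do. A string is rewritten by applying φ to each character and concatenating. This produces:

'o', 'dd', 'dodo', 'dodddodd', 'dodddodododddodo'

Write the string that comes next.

dodddodododddodddodddodododddodd

Replace each of the 16 characters of dodddodododddodo in place — do dd do do do dd do dd do dd do do do dd do dd — and concatenate.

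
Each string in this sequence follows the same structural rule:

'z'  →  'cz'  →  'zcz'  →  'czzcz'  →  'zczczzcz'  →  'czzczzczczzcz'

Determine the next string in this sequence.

From term 3 onward, concatenate the second-to-last term with the last: z·cz = zcz, cz·zcz = czzcz, …
So term 7 is zczczzcz·czzczzczczzcz.

zczczzczczzczzczczzcz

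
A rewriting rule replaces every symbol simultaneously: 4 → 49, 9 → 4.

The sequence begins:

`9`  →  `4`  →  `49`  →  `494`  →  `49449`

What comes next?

49449494

Rewriting each symbol of 49449: 4→49, 9→4, 4→49, 4→49, 9→4, which concatenates to 49 4 49 49 4.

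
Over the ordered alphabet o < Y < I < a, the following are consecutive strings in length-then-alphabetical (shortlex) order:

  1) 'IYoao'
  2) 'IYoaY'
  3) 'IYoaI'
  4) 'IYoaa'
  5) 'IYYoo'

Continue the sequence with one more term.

IYYoY

The successor of IYYoo increments the rightmost position that isn't already a and resets every position after it to o.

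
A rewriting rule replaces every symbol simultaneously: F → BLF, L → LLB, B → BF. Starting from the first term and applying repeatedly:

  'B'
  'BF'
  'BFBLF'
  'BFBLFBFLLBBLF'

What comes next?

BFBLFBFLLBBLFBFBLFLLBLLBBFBFLLBBLF

Replace each of the 13 characters of BFBLFBFLLBBLF in place — BF BLF BF LLB BLF BF BLF LLB LLB BF BF LLB BLF — and concatenate.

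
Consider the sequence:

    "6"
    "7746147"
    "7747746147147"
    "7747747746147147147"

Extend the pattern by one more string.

Each term wraps the previous one in 774 on the left and 147 on the right.
So the next term is 774·7747747746147147147·147.

7747747747746147147147147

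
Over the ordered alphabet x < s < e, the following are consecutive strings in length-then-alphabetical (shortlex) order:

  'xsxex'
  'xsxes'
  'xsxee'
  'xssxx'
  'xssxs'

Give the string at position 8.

Advancing 3 positions from xssxs through xssxs → xssxe → xsssx reaches term 8.

xssss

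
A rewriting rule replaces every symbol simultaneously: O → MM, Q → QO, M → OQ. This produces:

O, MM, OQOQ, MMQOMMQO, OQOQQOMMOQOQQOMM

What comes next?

Replace each of the 16 characters of OQOQQOMMOQOQQOMM in place — MM QO MM QO QO MM OQ OQ MM QO MM QO QO MM OQ OQ — and concatenate.

MMQOMMQOQOMMOQOQMMQOMMQOQOMMOQOQ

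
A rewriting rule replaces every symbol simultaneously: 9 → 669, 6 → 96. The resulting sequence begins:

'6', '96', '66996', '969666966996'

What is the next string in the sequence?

66996669969696669969666966996

Apply φ to 969666966996 symbol by symbol: 9→669, 6→96, 9→669, 6→96, 6→96, 6→96, 9→669, 6→96, 6→96, 9→669, 9→669, 6→96; joined: 669 96 669 96 96 96 669 96 96 669 669 96.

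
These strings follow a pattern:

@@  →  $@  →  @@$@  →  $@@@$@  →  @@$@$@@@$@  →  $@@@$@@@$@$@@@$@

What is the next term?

From term 3 onward, concatenate the second-to-last term with the last: @@·$@ = @@$@, $@·@@$@ = $@@@$@, …
So term 7 is @@$@$@@@$@·$@@@$@@@$@$@@@$@.

@@$@$@@@$@$@@@$@@@$@$@@@$@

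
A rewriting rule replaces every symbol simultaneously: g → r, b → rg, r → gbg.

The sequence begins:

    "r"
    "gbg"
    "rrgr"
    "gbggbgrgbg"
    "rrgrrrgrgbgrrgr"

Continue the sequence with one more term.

gbggbgrgbggbggbgrgbgrrgrgbggbgrgbg

φ(rrgrrrgrgbgrrgr) expands symbol-by-symbol to gbg gbg r gbg gbg gbg r gbg r rg r gbg gbg r gbg; joining the 15 pieces gives the next term.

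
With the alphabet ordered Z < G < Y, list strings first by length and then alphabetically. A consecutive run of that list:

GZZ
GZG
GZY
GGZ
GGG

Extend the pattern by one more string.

Find the rightmost character of GGG below Y, bump it to the next letter, and reset everything to its right to Z.

GGY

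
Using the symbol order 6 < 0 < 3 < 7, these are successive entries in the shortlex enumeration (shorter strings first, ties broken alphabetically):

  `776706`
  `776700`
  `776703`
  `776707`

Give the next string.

776736

Treat 776707 as a base-4 numeral over the given alphabet and add one, carrying through any trailing 7's.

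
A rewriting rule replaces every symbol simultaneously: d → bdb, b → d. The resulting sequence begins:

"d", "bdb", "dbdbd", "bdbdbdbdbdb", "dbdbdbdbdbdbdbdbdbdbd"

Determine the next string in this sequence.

bdbdbdbdbdbdbdbdbdbdbdbdbdbdbdbdbdbdbdbdbdb

φ(dbdbdbdbdbdbdbdbdbdbd) expands symbol-by-symbol to bdb d bdb d bdb d bdb d bdb d bdb d bdb d bdb d bdb d bdb d bdb; joining the 21 pieces gives the next term.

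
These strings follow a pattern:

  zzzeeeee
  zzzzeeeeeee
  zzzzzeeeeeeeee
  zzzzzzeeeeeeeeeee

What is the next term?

The n-th term is n z's then 2n-1 e's, where the shown terms are n = 3, 4, 5, 6.
Setting n = 7 gives 7, 13 characters in each block.

zzzzzzzeeeeeeeeeeeee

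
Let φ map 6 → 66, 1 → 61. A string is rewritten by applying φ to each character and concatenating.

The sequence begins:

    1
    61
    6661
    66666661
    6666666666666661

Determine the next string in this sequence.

Rewriting the 16 symbols of 6666666666666661 one by one yields 66 66 66 66 66 66 66 66 66 66 66 66 66 66 66 61; concatenated:

66666666666666666666666666666661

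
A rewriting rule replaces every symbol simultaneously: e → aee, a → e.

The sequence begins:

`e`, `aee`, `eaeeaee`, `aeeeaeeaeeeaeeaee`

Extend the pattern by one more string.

eaeeaeeaeeeaeeaeeeaeeaeeaeeeaeeaeeeaeeaee

Applying the rule to each of the 17 symbols of aeeeaeeaeeeaeeaee gives the pieces e aee aee aee e aee aee e aee aee aee e aee aee e aee aee, which concatenate to the answer.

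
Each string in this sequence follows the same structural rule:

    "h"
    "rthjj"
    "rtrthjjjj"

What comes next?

rtrtrthjjjjjj

Every step adds rt to the front and jj to the end of the previous string.
So the next term is rt·rtrthjjjj·jj.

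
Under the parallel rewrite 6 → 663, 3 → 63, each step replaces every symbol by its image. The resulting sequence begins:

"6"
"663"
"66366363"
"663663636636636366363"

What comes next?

Applying the rule to each of the 21 symbols of 663663636636636366363 gives the pieces 663 663 63 663 663 63 663 63 663 663 63 663 663 63 663 63 663 663 63 663 63, which concatenate to the answer.

6636636366366363663636636636366366363663636636636366363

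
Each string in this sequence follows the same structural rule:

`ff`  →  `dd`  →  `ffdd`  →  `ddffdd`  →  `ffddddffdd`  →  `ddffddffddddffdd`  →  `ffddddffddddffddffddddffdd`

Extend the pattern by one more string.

This is a Fibonacci-style word recurrence s(k) = s(k−2)·s(k−1): e.g. ff·dd = ffdd.
So term 8 is ddffddffddddffdd·ffddddffddddffddffddddffdd.

ddffddffddddffddffddddffddddffddffddddffdd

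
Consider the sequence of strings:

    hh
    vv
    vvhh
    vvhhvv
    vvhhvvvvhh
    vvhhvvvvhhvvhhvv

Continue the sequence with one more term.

vvhhvvvvhhvvhhvvvvhhvvvvhh

Each term (from the third on) is the previous term followed by the one before it: term 3 = vv·hh = vvhh.
So term 7 is vvhhvvvvhhvvhhvv·vvhhvvvvhh.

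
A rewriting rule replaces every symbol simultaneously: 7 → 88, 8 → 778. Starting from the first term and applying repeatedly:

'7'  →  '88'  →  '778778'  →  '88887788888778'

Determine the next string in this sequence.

Rewriting the 14 symbols of 88887788888778 one by one yields 778 778 778 778 88 88 778 778 778 778 778 88 88 778; concatenated:

77877877877888887787787787787788888778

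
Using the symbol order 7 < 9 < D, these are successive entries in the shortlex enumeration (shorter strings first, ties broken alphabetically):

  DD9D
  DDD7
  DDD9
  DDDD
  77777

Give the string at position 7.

7777D

Stepping forward 2 times from 77777: 77777 → 77779, then the target.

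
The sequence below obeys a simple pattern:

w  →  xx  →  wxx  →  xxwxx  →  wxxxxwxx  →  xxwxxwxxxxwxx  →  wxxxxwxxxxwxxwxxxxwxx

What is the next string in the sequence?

This is a Fibonacci-style word recurrence s(k) = s(k−2)·s(k−1): e.g. w·xx = wxx.
Continuing: xxwxxwxxxxwxx · wxxxxwxxxxwxxwxxxxwxx gives term 8.

xxwxxwxxxxwxxwxxxxwxxxxwxxwxxxxwxx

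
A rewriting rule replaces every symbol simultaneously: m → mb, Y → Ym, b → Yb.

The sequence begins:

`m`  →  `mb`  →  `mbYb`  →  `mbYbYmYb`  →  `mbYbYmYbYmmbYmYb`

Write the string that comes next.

Rewriting the 16 symbols of mbYbYmYbYmmbYmYb one by one yields mb Yb Ym Yb Ym mb Ym Yb Ym mb mb Yb Ym mb Ym Yb; concatenated:

mbYbYmYbYmmbYmYbYmmbmbYbYmmbYmYb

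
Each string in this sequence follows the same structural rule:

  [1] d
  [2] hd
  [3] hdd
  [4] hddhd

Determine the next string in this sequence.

From term 3 onward, concatenate the last term with the second-to-last: hd·d = hdd, hdd·hd = hddhd, …
Continuing: hddhd · hdd gives term 5.

hddhdhdd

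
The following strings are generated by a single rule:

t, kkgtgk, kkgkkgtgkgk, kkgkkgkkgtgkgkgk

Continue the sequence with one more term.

Each term wraps the previous one in kkg on the left and gk on the right.
So the next term is kkg·kkgkkgkkgtgkgkgk·gk.

kkgkkgkkgkkgtgkgkgkgk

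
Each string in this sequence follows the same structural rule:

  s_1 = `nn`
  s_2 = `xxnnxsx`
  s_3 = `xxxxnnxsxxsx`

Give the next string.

xxxxxxnnxsxxsxxsx

s(k+1) = xx·s(k)·xsx, so each term gains xx as a prefix and xsx as a suffix.
So the next term is xx·xxxxnnxsxxsx·xsx.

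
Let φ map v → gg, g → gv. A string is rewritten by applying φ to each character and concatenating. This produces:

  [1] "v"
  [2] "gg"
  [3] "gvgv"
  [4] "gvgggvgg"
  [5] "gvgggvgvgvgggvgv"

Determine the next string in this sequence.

Rewriting the 16 symbols of gvgggvgvgvgggvgv one by one yields gv gg gv gv gv gg gv gg gv gg gv gv gv gg gv gg; concatenated:

gvgggvgvgvgggvgggvgggvgvgvgggvgg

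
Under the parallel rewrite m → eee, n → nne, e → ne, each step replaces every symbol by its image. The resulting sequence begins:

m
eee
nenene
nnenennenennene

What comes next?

Replace each of the 15 characters of nnenennenennene in place — nne nne ne nne ne nne nne ne nne ne nne nne ne nne ne — and concatenate.

nnennenennenennennenennenennennenennene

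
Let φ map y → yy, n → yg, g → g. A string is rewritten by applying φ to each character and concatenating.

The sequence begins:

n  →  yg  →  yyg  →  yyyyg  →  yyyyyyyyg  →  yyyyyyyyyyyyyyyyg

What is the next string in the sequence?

Replace each of the 17 characters of yyyyyyyyyyyyyyyyg in place — yy yy yy yy yy yy yy yy yy yy yy yy yy yy yy yy g — and concatenate.

yyyyyyyyyyyyyyyyyyyyyyyyyyyyyyyyg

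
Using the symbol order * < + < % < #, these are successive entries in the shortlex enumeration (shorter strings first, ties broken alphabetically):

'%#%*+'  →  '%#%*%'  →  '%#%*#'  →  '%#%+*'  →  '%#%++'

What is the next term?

Treat %#%++ as a base-4 numeral over the given alphabet and add one, carrying through any trailing #'s.

%#%+%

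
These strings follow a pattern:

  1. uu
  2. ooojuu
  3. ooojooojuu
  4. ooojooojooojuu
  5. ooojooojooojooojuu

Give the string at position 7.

Every step adds oooj at the front: s(k+1) = oooj·s(k).
From ooojooojooojooojuu, 2 further steps: ooojooojooojooojuu → ooojooojooojooojooojuu → (answer).

ooojooojooojooojooojooojuu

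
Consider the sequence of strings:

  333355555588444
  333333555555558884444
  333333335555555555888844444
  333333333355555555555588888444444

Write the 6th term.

Each string has the form 3^{2n} 5^{2n+2} 8^{n} 4^{n+1}, where the shown terms are n = 2, 3, 4, 5.
Setting n = 7 gives 14, 16, 7, 8 characters in each block.

333333333333335555555555555555888888844444444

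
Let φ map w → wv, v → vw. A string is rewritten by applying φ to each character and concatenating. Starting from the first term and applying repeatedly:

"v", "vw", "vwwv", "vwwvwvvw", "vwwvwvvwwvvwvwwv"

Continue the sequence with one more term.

Replace each of the 16 characters of vwwvwvvwwvvwvwwv in place — vw wv wv vw wv vw vw wv wv vw vw wv vw wv wv vw — and concatenate.

vwwvwvvwwvvwvwwvwvvwvwwvvwwvwvvw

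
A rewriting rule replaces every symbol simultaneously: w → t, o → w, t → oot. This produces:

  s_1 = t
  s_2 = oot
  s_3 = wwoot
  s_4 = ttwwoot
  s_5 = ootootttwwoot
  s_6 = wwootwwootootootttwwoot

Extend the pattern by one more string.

ttwwootttwwootwwootwwootootootttwwoot

Replace each of the 23 characters of wwootwwootootootttwwoot in place — t t w w oot t t w w oot w w oot w w oot oot oot t t w w oot — and concatenate.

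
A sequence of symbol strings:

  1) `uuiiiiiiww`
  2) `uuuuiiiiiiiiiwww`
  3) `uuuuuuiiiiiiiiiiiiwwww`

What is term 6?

uuuuuuuuuuuuiiiiiiiiiiiiiiiiiiiiiwwwwwww

Each string has the form u^{2n} i^{3n+3} w^{n+1} (n = 1, 2, …).
Setting n = 6 gives 12, 21, 7 characters in each block.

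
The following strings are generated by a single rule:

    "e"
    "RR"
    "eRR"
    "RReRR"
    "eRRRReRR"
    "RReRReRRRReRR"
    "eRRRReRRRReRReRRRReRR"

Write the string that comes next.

RReRReRRRReRReRRRReRRRReRReRRRReRR

This is a Fibonacci-style word recurrence s(k) = s(k−2)·s(k−1): e.g. e·RR = eRR.
Continuing: RReRReRRRReRR · eRRRReRRRReRReRRRReRR gives term 8.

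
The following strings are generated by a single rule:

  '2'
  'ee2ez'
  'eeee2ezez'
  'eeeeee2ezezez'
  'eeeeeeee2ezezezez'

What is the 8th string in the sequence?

eeeeeeeeeeeeee2ezezezezezezez

Every step adds ee to the front and ez to the end of the previous string.
From eeeeeeee2ezezezez, 3 further steps: eeeeeeee2ezezezez → eeeeeeeeee2ezezezezez → eeeeeeeeeeee2ezezezezezez → (answer).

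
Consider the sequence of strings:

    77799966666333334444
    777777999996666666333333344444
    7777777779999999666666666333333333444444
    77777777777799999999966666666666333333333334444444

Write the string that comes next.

777777777777777999999999996666666666666333333333333344444444

The n-th term is 3n 7's then 2n+1 9's then 2n+3 6's then 2n+3 3's then n+3 4's (n = 1, 2, …).
Setting n = 5 gives 15, 11, 13, 13, 8 characters in each block.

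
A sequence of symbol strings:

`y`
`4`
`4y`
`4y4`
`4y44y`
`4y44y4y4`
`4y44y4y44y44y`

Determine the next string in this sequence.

From term 3 onward, concatenate the last term with the second-to-last: 4·y = 4y, 4y·4 = 4y4, …
Continuing: 4y44y4y44y44y · 4y44y4y4 gives term 8.

4y44y4y44y44y4y44y4y4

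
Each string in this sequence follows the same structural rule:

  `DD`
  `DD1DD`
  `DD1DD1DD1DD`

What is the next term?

Each string is two copies of the previous one joined by '1'.
Doubling DD1DD1DD1DD with '1' between the halves:

DD1DD1DD1DD1DD1DD1DD1DD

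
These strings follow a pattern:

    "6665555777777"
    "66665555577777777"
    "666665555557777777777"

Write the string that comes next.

The n-th term is n 6's then n+1 5's then 2n 7's, where the shown terms are n = 3, 4, 5.
Setting n = 6 gives 6, 7, 12 characters in each block.

6666665555555777777777777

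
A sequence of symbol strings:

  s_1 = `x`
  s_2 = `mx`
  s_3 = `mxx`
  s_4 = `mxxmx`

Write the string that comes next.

mxxmxmxx

This is a Fibonacci-style word recurrence s(k) = s(k−1)·s(k−2): e.g. mx·x = mxx.
The next term joins mxxmx and mxx.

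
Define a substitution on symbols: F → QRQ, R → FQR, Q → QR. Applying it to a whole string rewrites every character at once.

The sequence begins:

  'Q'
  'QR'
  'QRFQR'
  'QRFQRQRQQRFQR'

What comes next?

QRFQRQRQQRFQRQRFQRQRQRFQRQRQQRFQR

φ(QRFQRQRQQRFQR) expands symbol-by-symbol to QR FQR QRQ QR FQR QR FQR QR QR FQR QRQ QR FQR; joining the 13 pieces gives the next term.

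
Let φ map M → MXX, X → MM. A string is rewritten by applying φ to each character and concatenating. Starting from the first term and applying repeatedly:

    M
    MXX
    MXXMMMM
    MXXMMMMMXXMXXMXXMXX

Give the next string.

Rewriting the 19 symbols of MXXMMMMMXXMXXMXXMXX one by one yields MXX MM MM MXX MXX MXX MXX MXX MM MM MXX MM MM MXX MM MM MXX MM MM; concatenated:

MXXMMMMMXXMXXMXXMXXMXXMMMMMXXMMMMMXXMMMMMXXMMMM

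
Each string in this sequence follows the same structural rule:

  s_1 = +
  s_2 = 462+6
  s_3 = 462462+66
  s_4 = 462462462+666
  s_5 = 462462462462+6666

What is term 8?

s(k+1) = 462·s(k)·6, so each term gains 462 as a prefix and 6 as a suffix.
From 462462462462+6666, 3 further steps: 462462462462+6666 → 462462462462462+66666 → 462462462462462462+666666 → (answer).

462462462462462462462+6666666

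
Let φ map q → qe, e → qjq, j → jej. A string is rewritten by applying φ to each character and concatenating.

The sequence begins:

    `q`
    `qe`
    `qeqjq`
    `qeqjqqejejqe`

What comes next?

Expanding qeqjqqejejqe: q→qe, e→qjq, q→qe, j→jej, q→qe, q→qe, e→qjq, j→jej, e→qjq, j→jej, q→qe, e→qjq. Concatenated: qe qjq qe jej qe qe qjq jej qjq jej qe qjq.

qeqjqqejejqeqeqjqjejqjqjejqeqjq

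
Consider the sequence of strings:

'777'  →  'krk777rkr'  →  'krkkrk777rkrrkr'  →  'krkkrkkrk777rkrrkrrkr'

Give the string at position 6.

krkkrkkrkkrkkrk777rkrrkrrkrrkrrkr

s(k+1) = krk·s(k)·rkr, so each term gains krk as a prefix and rkr as a suffix.
From krkkrkkrk777rkrrkrrkr, 2 further steps: krkkrkkrk777rkrrkrrkr → krkkrkkrkkrk777rkrrkrrkrrkr → (answer).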